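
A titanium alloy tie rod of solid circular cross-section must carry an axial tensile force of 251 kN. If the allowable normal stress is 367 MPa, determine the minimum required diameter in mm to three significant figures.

29.5 mm

Required area A ≥ P/σ_allow = 251000/367 = 683.9 mm².
For a solid circular section, d ≥ √(4A/π) = 29.51 mm.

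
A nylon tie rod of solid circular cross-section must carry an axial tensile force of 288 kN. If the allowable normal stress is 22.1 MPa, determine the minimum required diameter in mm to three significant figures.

Required area A ≥ P/σ_allow = 288000/22.1 = 13030 mm².
For a solid circular section, d ≥ √(4A/π) = 128.8 mm.

129 mm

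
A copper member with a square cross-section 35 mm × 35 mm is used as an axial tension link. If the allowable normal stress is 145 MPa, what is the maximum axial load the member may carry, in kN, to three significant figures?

A = 1225 mm².
P_max = σ_allow · A = 145 · 1225 = 177600 N = 177.6 kN.

178 kN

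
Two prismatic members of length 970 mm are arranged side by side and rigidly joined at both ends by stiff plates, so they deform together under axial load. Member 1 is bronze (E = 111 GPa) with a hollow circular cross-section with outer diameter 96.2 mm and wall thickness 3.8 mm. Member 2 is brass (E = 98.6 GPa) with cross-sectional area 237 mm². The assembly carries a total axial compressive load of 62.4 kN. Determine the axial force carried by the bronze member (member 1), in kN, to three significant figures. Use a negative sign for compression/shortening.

A_1 = 1103 mm².
Equal strain + equilibrium ⇒ each member carries load in proportion to AE: A₁E₁ = 122400000 N, A₂E₂ = 23370000 N, ΣAE = 145800000 N.
F₁ = P·A₁E₁/ΣAE = -62400·122400000/145800000 = -52400 N.

-52.4 kN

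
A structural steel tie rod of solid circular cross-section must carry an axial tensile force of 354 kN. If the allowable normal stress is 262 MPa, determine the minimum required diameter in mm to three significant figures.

41.5 mm

Required area A ≥ P/σ_allow = 354000/262 = 1351 mm².
For a solid circular section, d ≥ √(4A/π) = 41.48 mm.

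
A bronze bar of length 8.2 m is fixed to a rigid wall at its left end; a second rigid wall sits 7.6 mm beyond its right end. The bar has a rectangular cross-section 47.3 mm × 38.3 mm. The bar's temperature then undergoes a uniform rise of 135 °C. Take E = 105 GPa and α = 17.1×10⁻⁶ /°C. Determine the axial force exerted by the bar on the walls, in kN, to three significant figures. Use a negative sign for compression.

Free thermal expansion αLΔT = 17.1e-6 · 8200 · 135 = 18.93 mm.
The walls engage after the gap closes; constrained expansion = 18.93 − 7.6 = 11.33 mm.
The walls impose strain ε = −(11.33)/8200 = -1.3817e-03; σ = Eε = 105000 · -1.3817e-03 = -145.1 MPa.
Wall reaction R = σ·A = -145.1·1812 = -262800 N = -262.8 kN.

-263 kN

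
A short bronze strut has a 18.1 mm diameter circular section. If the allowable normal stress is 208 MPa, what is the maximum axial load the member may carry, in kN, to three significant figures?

A = 257.3 mm².
P_max = σ_allow · A = 208 · 257.3 = 53520 N = 53.52 kN.

53.5 kN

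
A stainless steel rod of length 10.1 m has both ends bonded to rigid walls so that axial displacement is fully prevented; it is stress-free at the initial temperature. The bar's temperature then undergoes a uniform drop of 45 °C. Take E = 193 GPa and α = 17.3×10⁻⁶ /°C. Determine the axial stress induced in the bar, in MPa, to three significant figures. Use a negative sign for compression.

Free thermal expansion αLΔT = 17.3e-6 · 10100 · -45 = -7.863 mm.
The walls impose strain ε = −(-7.863)/10100 = 7.7850e-04; σ = Eε = 193000 · 7.7850e-04 = 150.3 MPa.

150 MPa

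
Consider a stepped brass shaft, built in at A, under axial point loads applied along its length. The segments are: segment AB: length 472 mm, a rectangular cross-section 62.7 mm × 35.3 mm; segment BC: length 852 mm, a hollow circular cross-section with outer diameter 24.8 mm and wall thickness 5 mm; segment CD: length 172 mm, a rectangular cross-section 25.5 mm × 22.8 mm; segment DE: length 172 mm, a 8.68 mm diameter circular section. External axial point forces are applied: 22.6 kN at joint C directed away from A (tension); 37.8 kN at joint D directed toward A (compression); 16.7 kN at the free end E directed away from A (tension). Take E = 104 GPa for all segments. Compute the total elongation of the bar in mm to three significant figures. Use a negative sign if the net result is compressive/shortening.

0.449 mm

Internal axial forces (sectioning from the free end, tension +): N_DE = 16.7 kN, N_CD = -21.1 kN, N_BC = 1.5 kN, N_AB = 1.5 kN.
A_AB = 2213 mm².
A_BC = 311 mm².
A_CD = 581.4 mm².
A_DE = 59.17 mm².
δ_AB = 1500·472/(2213·104000) = 0.003076 mm
δ_BC = 1500·852/(311·104000) = 0.03951 mm
δ_CD = -21100·172/(581.4·104000) = -0.06002 mm
δ_DE = 16700·172/(59.17·104000) = 0.4667 mm
δ = Σδ_i = 0.4493 mm.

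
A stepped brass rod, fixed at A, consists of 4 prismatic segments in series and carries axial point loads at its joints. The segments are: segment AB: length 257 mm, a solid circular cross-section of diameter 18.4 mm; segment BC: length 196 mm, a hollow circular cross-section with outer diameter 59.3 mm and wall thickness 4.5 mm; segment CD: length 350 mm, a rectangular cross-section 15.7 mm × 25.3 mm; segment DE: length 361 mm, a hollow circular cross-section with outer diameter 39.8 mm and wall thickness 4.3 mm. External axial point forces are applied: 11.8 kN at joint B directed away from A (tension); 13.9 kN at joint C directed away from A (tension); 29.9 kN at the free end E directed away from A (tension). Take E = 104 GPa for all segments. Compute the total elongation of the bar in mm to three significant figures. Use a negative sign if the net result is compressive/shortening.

Internal axial forces (sectioning from the free end, tension +): N_DE = 29.9 kN, N_CD = 29.9 kN, N_BC = 43.8 kN, N_AB = 55.6 kN.
A_AB = 265.9 mm².
A_BC = 774.7 mm².
A_CD = 397.2 mm².
A_DE = 479.6 mm².
δ_AB = 55600·257/(265.9·104000) = 0.5167 mm
δ_BC = 43800·196/(774.7·104000) = 0.1066 mm
δ_CD = 29900·350/(397.2·104000) = 0.2533 mm
δ_DE = 29900·361/(479.6·104000) = 0.2164 mm
δ = Σδ_i = 1.093 mm.

1.09 mm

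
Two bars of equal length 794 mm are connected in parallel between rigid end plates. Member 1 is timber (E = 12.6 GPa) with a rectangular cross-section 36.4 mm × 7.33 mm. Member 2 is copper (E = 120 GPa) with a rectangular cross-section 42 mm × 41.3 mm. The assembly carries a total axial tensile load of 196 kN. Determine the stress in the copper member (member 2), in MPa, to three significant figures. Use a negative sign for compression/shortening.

A_1 = 266.8 mm².
A_2 = 1735 mm².
Equal strain + equilibrium ⇒ each member carries load in proportion to AE: A₁E₁ = 3362000 N, A₂E₂ = 208200000 N, ΣAE = 211500000 N.
σ₂ = P·E₂/ΣAE = 196000·120000/211500000 = 111.2 MPa.

111 MPa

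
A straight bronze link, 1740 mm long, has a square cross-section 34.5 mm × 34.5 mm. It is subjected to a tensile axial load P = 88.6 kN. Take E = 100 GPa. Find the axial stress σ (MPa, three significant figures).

A = 1190 mm².
σ = N/A = 88600/1190 = 74.44 MPa.

74.4 MPa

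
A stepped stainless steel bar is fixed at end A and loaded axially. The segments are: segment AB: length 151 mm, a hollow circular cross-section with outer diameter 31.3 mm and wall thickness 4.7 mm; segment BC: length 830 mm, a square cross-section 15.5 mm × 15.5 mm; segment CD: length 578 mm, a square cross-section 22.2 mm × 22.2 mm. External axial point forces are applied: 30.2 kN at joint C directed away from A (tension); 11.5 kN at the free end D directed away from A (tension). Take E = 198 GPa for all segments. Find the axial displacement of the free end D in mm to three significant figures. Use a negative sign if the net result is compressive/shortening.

0.877 mm

Internal axial forces (sectioning from the free end, tension +): N_CD = 11.5 kN, N_BC = 41.7 kN, N_AB = 41.7 kN.
A_AB = 392.8 mm².
A_BC = 240.2 mm².
A_CD = 492.8 mm².
δ_AB = 41700·151/(392.8·198000) = 0.08097 mm
δ_BC = 41700·830/(240.2·198000) = 0.7276 mm
δ_CD = 11500·578/(492.8·198000) = 0.06812 mm
δ = Σδ_i = 0.8767 mm.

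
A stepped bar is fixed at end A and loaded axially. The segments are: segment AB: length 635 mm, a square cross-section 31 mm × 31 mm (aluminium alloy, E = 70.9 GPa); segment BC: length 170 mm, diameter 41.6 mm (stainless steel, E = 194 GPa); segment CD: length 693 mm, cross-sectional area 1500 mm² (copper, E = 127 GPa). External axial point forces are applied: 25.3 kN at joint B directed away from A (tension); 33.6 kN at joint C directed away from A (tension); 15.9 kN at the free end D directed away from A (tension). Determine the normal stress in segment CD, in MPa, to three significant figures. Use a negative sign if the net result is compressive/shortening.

Internal axial forces (sectioning from the free end, tension +): N_CD = 15.9 kN, N_BC = 49.5 kN, N_AB = 74.8 kN.
σ_CD = N_CD/A_CD = 15900/1500 = 10.6 MPa.

10.6 MPa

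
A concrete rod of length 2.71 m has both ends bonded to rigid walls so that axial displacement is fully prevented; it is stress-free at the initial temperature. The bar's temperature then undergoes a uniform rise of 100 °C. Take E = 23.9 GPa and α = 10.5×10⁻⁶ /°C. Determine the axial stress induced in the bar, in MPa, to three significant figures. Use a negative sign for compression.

-25.1 MPa

Free thermal expansion αLΔT = 10.5e-6 · 2710 · 100 = 2.845 mm.
The walls impose strain ε = −(2.845)/2710 = -1.0500e-03; σ = Eε = 23900 · -1.0500e-03 = -25.09 MPa.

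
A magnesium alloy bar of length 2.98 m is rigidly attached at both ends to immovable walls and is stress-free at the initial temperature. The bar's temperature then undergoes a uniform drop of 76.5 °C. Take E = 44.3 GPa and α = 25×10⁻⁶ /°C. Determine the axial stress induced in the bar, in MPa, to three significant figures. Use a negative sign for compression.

84.7 MPa

Free thermal expansion αLΔT = 25e-6 · 2980 · -76.5 = -5.699 mm.
The walls impose strain ε = −(-5.699)/2980 = 1.9125e-03; σ = Eε = 44300 · 1.9125e-03 = 84.72 MPa.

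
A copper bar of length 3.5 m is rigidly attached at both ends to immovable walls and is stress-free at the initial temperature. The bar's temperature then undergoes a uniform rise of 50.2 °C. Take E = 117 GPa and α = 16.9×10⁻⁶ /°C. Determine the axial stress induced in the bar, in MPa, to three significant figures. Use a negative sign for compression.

-99.3 MPa

Free thermal expansion αLΔT = 16.9e-6 · 3500 · 50.2 = 2.969 mm.
The walls impose strain ε = −(2.969)/3500 = -8.4838e-04; σ = Eε = 117000 · -8.4838e-04 = -99.26 MPa.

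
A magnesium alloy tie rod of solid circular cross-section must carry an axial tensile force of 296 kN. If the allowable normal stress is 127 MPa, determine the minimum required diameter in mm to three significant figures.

54.5 mm

Required area A ≥ P/σ_allow = 296000/127 = 2331 mm².
For a solid circular section, d ≥ √(4A/π) = 54.48 mm.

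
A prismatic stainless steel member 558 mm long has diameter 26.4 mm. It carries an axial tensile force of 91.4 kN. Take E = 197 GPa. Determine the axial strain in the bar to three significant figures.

A = 547.4 mm².
σ = N/A = 167 MPa; ε = σ/E = 167/197000 = 8.476e-04.

8.48e-04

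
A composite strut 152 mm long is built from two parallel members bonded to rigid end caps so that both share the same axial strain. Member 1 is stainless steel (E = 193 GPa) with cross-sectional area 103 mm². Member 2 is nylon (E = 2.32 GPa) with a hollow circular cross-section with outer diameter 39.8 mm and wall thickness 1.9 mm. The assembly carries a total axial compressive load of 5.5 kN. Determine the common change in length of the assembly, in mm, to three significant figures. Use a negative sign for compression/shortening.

A_2 = 226.2 mm².
Equal strain + equilibrium ⇒ each member carries load in proportion to AE: A₁E₁ = 19880000 N, A₂E₂ = 524800 N, ΣAE = 20400000 N.
δ = PL/ΣAE = -5500·152/20400000 = -0.04097 mm.

-0.0410 mm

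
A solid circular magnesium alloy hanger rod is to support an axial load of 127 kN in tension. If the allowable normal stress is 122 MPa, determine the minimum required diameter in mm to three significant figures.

36.4 mm

Required area A ≥ P/σ_allow = 127000/122 = 1041 mm².
For a solid circular section, d ≥ √(4A/π) = 36.41 mm.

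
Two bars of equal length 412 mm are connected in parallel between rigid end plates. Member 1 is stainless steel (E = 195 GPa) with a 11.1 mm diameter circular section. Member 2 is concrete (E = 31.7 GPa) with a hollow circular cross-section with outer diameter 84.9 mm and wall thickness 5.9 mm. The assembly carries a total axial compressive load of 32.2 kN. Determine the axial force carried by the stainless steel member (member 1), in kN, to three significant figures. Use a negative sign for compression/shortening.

A_1 = 96.77 mm².
A_2 = 1464 mm².
Equal strain + equilibrium ⇒ each member carries load in proportion to AE: A₁E₁ = 18870000 N, A₂E₂ = 46420000 N, ΣAE = 65290000 N.
F₁ = P·A₁E₁/ΣAE = -32200·18870000/65290000 = -9307 N.

-9.31 kN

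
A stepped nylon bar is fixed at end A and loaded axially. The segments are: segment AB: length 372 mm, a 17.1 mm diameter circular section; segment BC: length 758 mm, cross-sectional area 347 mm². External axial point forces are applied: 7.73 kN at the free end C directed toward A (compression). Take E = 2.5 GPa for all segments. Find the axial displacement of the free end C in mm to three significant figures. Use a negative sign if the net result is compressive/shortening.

-11.8 mm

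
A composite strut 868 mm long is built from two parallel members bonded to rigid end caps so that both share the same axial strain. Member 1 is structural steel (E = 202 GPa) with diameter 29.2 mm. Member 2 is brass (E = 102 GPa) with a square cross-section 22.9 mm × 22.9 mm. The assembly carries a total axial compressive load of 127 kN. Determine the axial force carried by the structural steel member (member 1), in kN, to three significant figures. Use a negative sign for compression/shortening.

A_1 = 669.7 mm².
A_2 = 524.4 mm².
Equal strain + equilibrium ⇒ each member carries load in proportion to AE: A₁E₁ = 135300000 N, A₂E₂ = 53490000 N, ΣAE = 188800000 N.
F₁ = P·A₁E₁/ΣAE = -127000·135300000/188800000 = -91010 N.

-91.0 kN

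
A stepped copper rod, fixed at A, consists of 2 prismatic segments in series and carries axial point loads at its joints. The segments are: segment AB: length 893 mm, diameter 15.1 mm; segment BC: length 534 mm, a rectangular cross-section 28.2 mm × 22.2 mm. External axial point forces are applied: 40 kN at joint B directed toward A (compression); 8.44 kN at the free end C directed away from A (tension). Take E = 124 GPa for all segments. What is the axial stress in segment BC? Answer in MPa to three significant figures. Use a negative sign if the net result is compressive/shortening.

13.5 MPa

Internal axial forces (sectioning from the free end, tension +): N_BC = 8.44 kN, N_AB = -31.56 kN.
A_BC = 626 mm².
σ_BC = N_BC/A_BC = 8440/626 = 13.48 MPa.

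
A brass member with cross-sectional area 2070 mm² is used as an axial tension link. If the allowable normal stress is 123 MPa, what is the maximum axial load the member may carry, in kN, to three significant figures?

255 kN

P_max = σ_allow · A = 123 · 2070 = 254600 N = 254.6 kN.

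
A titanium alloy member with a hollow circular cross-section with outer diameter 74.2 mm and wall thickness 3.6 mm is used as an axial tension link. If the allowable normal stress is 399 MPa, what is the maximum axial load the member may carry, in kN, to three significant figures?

A = 798.5 mm².
P_max = σ_allow · A = 399 · 798.5 = 318600 N = 318.6 kN.

319 kN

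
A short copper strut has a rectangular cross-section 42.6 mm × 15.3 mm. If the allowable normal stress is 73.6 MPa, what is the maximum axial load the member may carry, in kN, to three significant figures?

A = 651.8 mm².
P_max = σ_allow · A = 73.6 · 651.8 = 47970 N = 47.97 kN.

48.0 kN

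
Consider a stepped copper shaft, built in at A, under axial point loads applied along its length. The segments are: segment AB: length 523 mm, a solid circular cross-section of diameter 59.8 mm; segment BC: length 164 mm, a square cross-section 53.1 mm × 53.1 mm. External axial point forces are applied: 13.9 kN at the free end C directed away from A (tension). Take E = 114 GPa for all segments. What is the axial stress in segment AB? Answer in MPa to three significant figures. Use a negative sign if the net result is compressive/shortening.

4.95 MPa

Internal axial forces (sectioning from the free end, tension +): N_BC = 13.9 kN, N_AB = 13.9 kN.
A_AB = 2809 mm².
σ_AB = N_AB/A_AB = 13900/2809 = 4.949 MPa.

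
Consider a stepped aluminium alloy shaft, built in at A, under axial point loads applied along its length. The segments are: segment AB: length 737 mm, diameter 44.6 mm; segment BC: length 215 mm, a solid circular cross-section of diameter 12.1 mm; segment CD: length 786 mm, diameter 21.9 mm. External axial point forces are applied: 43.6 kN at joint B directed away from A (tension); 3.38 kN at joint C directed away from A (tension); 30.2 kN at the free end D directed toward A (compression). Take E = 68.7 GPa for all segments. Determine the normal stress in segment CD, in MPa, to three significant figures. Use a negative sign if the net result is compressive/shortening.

-80.2 MPa

Internal axial forces (sectioning from the free end, tension +): N_CD = -30.2 kN, N_BC = -26.82 kN, N_AB = 16.78 kN.
A_CD = 376.7 mm².
σ_CD = N_CD/A_CD = -30200/376.7 = -80.17 MPa.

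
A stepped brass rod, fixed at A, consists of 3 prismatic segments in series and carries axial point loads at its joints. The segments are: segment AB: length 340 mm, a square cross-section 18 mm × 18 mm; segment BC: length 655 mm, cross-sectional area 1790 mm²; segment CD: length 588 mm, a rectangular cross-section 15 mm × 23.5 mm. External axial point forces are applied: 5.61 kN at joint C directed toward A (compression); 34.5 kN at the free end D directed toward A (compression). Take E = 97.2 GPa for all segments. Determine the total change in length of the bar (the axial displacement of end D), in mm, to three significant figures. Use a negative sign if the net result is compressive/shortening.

Internal axial forces (sectioning from the free end, tension +): N_CD = -34.5 kN, N_BC = -40.11 kN, N_AB = -40.11 kN.
A_AB = 324 mm².
A_CD = 352.5 mm².
δ_AB = -40110·340/(324·97200) = -0.433 mm
δ_BC = -40110·655/(1790·97200) = -0.151 mm
δ_CD = -34500·588/(352.5·97200) = -0.5921 mm
δ = Σδ_i = -1.176 mm.

-1.18 mm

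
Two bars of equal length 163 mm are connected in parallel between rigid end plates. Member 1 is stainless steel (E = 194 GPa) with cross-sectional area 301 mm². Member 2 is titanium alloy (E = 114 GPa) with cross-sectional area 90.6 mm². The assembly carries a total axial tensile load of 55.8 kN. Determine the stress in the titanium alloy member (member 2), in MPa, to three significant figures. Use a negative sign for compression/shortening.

Equal strain + equilibrium ⇒ each member carries load in proportion to AE: A₁E₁ = 58390000 N, A₂E₂ = 10330000 N, ΣAE = 68720000 N.
σ₂ = P·E₂/ΣAE = 55800·114000/68720000 = 92.56 MPa.

92.6 MPa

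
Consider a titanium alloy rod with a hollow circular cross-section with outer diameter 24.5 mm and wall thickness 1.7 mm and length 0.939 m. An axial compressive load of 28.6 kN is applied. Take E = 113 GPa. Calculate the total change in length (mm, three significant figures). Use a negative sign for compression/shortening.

A = 121.8 mm².
δ_mech = NL/(AE) = -28600·939/(121.8·113000) = -1.952 mm.

-1.95 mm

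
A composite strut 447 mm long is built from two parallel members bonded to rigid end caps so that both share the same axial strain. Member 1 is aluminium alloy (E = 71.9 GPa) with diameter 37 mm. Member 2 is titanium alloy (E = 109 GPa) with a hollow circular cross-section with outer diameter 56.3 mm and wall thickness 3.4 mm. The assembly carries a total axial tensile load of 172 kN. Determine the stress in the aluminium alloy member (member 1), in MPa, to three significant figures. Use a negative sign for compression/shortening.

A_1 = 1075 mm².
A_2 = 565 mm².
Equal strain + equilibrium ⇒ each member carries load in proportion to AE: A₁E₁ = 77310000 N, A₂E₂ = 61590000 N, ΣAE = 138900000 N.
σ₁ = P·E₁/ΣAE = 172000·71900/138900000 = 89.04 MPa.

89.0 MPa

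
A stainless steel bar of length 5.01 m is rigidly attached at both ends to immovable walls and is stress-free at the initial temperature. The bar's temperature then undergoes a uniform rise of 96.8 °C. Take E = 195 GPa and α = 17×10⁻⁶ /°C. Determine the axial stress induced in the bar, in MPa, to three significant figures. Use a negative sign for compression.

Free thermal expansion αLΔT = 17e-6 · 5010 · 96.8 = 8.244 mm.
The walls impose strain ε = −(8.244)/5010 = -1.6456e-03; σ = Eε = 195000 · -1.6456e-03 = -320.9 MPa.

-321 MPa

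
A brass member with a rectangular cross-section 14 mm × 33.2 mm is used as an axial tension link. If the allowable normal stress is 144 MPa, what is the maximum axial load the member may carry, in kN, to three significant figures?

66.9 kN

A = 464.8 mm².
P_max = σ_allow · A = 144 · 464.8 = 66930 N = 66.93 kN.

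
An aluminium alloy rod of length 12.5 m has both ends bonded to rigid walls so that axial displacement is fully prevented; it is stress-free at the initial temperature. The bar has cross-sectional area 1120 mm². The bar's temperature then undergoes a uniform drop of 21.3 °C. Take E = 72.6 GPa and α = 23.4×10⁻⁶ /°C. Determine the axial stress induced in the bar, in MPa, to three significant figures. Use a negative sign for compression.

Free thermal expansion αLΔT = 23.4e-6 · 12500 · -21.3 = -6.23 mm.
The walls impose strain ε = −(-6.23)/12500 = 4.9842e-04; σ = Eε = 72600 · 4.9842e-04 = 36.19 MPa.

36.2 MPa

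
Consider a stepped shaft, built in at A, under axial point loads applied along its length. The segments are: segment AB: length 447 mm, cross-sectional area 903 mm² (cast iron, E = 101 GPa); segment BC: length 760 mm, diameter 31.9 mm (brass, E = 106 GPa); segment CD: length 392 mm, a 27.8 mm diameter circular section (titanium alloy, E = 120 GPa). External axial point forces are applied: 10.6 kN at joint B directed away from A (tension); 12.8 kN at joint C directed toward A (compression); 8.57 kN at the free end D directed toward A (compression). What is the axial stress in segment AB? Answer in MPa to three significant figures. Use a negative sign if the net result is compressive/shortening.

Internal axial forces (sectioning from the free end, tension +): N_CD = -8.57 kN, N_BC = -21.37 kN, N_AB = -10.77 kN.
σ_AB = N_AB/A_AB = -10770/903 = -11.93 MPa.

-11.9 MPa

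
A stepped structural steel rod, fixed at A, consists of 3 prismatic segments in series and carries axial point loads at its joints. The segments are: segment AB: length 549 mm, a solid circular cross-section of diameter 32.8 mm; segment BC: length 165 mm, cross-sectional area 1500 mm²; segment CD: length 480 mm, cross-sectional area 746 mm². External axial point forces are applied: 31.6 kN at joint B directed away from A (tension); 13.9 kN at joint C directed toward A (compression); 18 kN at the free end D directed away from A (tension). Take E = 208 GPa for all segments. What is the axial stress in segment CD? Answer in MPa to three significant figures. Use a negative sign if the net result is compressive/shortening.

24.1 MPa

Internal axial forces (sectioning from the free end, tension +): N_CD = 18 kN, N_BC = 4.1 kN, N_AB = 35.7 kN.
σ_CD = N_CD/A_CD = 18000/746 = 24.13 MPa.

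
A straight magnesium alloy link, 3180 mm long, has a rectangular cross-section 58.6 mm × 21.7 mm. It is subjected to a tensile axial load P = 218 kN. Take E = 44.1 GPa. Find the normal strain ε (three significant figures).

0.00389

A = 1272 mm².
σ = N/A = 171.4 MPa; ε = σ/E = 171.4/44100 = 3.887e-03.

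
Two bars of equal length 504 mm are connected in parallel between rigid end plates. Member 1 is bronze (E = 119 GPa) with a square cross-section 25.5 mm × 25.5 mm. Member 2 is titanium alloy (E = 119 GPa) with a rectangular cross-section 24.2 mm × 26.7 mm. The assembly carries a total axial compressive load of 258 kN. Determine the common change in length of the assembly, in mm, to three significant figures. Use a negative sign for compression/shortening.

-0.843 mm

A_1 = 650.2 mm².
A_2 = 646.1 mm².
Equal strain + equilibrium ⇒ each member carries load in proportion to AE: A₁E₁ = 77380000 N, A₂E₂ = 76890000 N, ΣAE = 154300000 N.
δ = PL/ΣAE = -258000·504/154300000 = -0.8429 mm.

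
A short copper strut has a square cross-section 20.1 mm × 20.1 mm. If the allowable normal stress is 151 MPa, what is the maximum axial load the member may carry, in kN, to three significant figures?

61.0 kN

A = 404 mm².
P_max = σ_allow · A = 151 · 404 = 61010 N = 61.01 kN.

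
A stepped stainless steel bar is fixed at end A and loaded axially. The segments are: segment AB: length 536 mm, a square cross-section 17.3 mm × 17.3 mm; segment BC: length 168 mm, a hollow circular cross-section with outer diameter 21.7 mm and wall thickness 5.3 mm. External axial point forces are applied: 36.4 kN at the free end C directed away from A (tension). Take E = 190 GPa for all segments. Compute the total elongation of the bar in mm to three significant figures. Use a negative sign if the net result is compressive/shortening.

0.461 mm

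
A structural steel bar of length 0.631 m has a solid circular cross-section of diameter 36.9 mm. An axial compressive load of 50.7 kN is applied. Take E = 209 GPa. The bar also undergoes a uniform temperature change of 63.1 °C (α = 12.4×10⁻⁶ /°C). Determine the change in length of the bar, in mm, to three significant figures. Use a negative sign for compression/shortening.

A = 1069 mm².
δ_mech = NL/(AE) = -50700·631/(1069·209000) = -0.1431 mm.
δ_thermal = αLΔT = 12.4e-6·631·63.1 = 0.4937 mm.
δ = δ_mech + δ_thermal = 0.3506 mm.

0.351 mm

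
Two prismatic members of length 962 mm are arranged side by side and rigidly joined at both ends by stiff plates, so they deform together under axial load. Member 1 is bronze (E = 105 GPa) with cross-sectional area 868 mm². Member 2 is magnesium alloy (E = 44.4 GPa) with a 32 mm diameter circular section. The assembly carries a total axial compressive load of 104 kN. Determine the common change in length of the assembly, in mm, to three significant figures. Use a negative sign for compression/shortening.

-0.789 mm

A_2 = 804.2 mm².
Equal strain + equilibrium ⇒ each member carries load in proportion to AE: A₁E₁ = 91140000 N, A₂E₂ = 35710000 N, ΣAE = 126800000 N.
δ = PL/ΣAE = -104000·962/126800000 = -0.7887 mm.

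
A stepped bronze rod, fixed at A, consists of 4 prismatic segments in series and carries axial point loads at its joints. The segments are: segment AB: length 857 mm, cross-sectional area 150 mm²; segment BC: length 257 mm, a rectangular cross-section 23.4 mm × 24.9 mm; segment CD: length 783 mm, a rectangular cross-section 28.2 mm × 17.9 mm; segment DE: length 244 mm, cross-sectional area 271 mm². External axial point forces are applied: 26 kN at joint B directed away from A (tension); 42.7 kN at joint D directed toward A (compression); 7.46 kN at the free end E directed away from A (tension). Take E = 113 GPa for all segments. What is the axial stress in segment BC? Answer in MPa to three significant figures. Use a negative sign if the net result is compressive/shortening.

-60.5 MPa

Internal axial forces (sectioning from the free end, tension +): N_DE = 7.46 kN, N_CD = -35.24 kN, N_BC = -35.24 kN, N_AB = -9.24 kN.
A_BC = 582.7 mm².
σ_BC = N_BC/A_BC = -35240/582.7 = -60.48 MPa.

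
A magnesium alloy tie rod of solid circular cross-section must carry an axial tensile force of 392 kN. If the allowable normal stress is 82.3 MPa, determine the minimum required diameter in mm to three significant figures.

Required area A ≥ P/σ_allow = 392000/82.3 = 4763 mm².
For a solid circular section, d ≥ √(4A/π) = 77.88 mm.

77.9 mm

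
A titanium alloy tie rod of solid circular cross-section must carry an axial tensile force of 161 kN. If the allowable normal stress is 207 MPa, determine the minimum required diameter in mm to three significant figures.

Required area A ≥ P/σ_allow = 161000/207 = 777.8 mm².
For a solid circular section, d ≥ √(4A/π) = 31.47 mm.

31.5 mm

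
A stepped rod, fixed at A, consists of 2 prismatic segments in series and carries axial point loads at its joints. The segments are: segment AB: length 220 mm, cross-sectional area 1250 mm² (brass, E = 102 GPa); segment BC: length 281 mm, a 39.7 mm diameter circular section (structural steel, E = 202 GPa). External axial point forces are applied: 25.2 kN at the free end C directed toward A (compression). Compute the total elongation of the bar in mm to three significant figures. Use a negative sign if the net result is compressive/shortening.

Internal axial forces (sectioning from the free end, tension +): N_BC = -25.2 kN, N_AB = -25.2 kN.
A_BC = 1238 mm².
δ_AB = -25200·220/(1250·102000) = -0.04348 mm
δ_BC = -25200·281/(1238·202000) = -0.02832 mm
δ = Σδ_i = -0.0718 mm.

-0.0718 mm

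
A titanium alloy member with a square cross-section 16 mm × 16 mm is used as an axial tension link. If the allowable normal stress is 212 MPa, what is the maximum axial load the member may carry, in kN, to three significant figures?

54.3 kN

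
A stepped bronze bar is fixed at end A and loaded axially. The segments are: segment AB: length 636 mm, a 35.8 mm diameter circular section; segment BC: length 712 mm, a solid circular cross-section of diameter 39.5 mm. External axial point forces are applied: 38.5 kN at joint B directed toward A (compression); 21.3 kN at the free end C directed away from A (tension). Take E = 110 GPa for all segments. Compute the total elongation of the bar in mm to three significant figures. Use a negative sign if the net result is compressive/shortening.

0.0137 mm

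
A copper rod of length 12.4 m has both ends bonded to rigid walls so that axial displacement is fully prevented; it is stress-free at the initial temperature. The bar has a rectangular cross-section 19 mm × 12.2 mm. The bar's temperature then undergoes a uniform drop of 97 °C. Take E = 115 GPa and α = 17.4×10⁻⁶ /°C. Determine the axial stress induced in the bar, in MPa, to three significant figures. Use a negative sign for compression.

Free thermal expansion αLΔT = 17.4e-6 · 12400 · -97 = -20.93 mm.
The walls impose strain ε = −(-20.93)/12400 = 1.6878e-03; σ = Eε = 115000 · 1.6878e-03 = 194.1 MPa.

194 MPa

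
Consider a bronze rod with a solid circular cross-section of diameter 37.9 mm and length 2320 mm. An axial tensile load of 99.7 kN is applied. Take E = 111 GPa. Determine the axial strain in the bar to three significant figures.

7.96e-04

A = 1128 mm².
σ = N/A = 88.37 MPa; ε = σ/E = 88.37/111000 = 7.962e-04.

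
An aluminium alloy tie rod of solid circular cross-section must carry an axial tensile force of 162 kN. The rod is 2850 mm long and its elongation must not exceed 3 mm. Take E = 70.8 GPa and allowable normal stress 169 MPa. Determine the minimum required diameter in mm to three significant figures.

52.6 mm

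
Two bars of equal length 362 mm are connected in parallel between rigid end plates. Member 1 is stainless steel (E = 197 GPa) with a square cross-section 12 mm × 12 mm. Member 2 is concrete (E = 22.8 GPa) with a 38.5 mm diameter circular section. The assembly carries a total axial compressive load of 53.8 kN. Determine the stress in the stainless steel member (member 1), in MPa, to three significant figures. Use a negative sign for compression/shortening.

A_1 = 144 mm².
A_2 = 1164 mm².
Equal strain + equilibrium ⇒ each member carries load in proportion to AE: A₁E₁ = 28370000 N, A₂E₂ = 26540000 N, ΣAE = 54910000 N.
σ₁ = P·E₁/ΣAE = -53800·197000/54910000 = -193 MPa.

-193 MPa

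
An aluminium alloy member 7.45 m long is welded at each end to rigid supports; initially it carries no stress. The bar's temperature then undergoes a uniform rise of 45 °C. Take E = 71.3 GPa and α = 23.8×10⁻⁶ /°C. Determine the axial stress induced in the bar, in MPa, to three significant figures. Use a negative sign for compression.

Free thermal expansion αLΔT = 23.8e-6 · 7450 · 45 = 7.979 mm.
The walls impose strain ε = −(7.979)/7450 = -1.0710e-03; σ = Eε = 71300 · -1.0710e-03 = -76.36 MPa.

-76.4 MPa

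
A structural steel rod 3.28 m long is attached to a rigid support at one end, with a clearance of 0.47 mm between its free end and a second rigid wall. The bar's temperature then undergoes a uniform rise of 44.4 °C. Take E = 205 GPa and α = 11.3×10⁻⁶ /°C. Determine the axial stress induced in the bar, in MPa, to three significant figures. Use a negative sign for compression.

-73.5 MPa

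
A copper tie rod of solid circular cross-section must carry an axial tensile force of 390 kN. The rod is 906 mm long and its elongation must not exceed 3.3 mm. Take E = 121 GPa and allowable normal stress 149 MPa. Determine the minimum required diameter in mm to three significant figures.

57.7 mm

Required area A ≥ P/σ_allow = 390000/149 = 2617 mm².
For a solid circular section, d ≥ √(4A/π) = 57.73 mm.
Elongation limit: A ≥ PL/(Eδ_allow) = 390000·906/(121000·3.3) = 884.9 mm² ⇒ d ≥ 33.57 mm.
The stress limit governs.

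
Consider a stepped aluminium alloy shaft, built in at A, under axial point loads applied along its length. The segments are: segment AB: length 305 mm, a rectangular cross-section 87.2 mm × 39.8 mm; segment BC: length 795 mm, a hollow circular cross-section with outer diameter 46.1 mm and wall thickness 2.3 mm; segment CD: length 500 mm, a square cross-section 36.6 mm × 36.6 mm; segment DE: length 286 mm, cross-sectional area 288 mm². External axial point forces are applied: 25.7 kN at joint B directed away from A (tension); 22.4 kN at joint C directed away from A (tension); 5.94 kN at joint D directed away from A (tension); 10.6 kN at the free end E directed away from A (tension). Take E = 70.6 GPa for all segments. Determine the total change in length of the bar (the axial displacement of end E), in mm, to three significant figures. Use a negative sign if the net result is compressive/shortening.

1.70 mm

Internal axial forces (sectioning from the free end, tension +): N_DE = 10.6 kN, N_CD = 16.54 kN, N_BC = 38.94 kN, N_AB = 64.64 kN.
A_AB = 3471 mm².
A_BC = 316.5 mm².
A_CD = 1340 mm².
δ_AB = 64640·305/(3471·70600) = 0.08046 mm
δ_BC = 38940·795/(316.5·70600) = 1.386 mm
δ_CD = 16540·500/(1340·70600) = 0.08745 mm
δ_DE = 10600·286/(288·70600) = 0.1491 mm
δ = Σδ_i = 1.703 mm.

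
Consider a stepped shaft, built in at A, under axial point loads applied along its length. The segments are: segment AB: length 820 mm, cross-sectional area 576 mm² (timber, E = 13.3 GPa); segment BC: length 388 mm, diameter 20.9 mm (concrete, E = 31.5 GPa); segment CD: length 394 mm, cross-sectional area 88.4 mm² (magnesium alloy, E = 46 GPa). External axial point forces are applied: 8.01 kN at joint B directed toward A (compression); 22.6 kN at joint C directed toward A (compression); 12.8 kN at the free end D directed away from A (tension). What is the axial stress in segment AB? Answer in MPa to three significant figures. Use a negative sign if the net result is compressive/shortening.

Internal axial forces (sectioning from the free end, tension +): N_CD = 12.8 kN, N_BC = -9.8 kN, N_AB = -17.81 kN.
σ_AB = N_AB/A_AB = -17810/576 = -30.92 MPa.

-30.9 MPa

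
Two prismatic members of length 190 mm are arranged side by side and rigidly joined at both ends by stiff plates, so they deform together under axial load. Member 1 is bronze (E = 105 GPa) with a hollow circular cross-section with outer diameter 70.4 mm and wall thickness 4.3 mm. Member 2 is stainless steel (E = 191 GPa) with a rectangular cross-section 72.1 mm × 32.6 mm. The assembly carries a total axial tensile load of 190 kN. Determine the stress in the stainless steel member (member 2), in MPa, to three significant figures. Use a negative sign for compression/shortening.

A_1 = 892.9 mm².
A_2 = 2350 mm².
Equal strain + equilibrium ⇒ each member carries load in proportion to AE: A₁E₁ = 93760000 N, A₂E₂ = 448900000 N, ΣAE = 542700000 N.
σ₂ = P·E₂/ΣAE = 190000·191000/542700000 = 66.87 MPa.

66.9 MPa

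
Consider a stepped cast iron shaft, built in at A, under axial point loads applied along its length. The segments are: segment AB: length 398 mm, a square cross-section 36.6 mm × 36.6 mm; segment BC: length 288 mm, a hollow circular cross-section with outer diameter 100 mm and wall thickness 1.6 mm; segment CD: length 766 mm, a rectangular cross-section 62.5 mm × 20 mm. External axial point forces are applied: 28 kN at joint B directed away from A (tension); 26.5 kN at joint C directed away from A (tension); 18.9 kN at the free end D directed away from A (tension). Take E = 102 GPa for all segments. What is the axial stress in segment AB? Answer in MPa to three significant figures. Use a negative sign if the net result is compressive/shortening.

54.8 MPa

Internal axial forces (sectioning from the free end, tension +): N_CD = 18.9 kN, N_BC = 45.4 kN, N_AB = 73.4 kN.
A_AB = 1340 mm².
σ_AB = N_AB/A_AB = 73400/1340 = 54.79 MPa.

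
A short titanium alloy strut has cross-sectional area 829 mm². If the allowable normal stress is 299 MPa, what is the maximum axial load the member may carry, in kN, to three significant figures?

248 kN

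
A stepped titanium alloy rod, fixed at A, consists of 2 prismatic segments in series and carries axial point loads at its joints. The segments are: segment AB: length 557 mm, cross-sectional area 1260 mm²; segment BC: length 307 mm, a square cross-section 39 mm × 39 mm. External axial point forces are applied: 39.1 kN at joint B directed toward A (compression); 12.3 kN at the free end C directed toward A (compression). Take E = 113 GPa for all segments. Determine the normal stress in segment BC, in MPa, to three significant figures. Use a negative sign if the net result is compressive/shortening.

Internal axial forces (sectioning from the free end, tension +): N_BC = -12.3 kN, N_AB = -51.4 kN.
A_BC = 1521 mm².
σ_BC = N_BC/A_BC = -12300/1521 = -8.087 MPa.

-8.09 MPa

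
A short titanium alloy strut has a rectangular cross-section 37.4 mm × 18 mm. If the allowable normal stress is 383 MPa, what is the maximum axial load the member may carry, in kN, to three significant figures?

258 kN

A = 673.2 mm².
P_max = σ_allow · A = 383 · 673.2 = 257800 N = 257.8 kN.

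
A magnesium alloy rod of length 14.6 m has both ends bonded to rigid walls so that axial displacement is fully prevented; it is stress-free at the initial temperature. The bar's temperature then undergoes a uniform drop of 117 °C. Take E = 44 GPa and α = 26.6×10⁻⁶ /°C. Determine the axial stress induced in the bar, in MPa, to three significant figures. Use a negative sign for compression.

137 MPa

Free thermal expansion αLΔT = 26.6e-6 · 14600 · -117 = -45.44 mm.
The walls impose strain ε = −(-45.44)/14600 = 3.1122e-03; σ = Eε = 44000 · 3.1122e-03 = 136.9 MPa.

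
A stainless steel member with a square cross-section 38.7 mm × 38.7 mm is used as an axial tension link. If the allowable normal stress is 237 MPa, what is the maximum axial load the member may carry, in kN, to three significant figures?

A = 1498 mm².
P_max = σ_allow · A = 237 · 1498 = 355000 N = 355 kN.

355 kN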